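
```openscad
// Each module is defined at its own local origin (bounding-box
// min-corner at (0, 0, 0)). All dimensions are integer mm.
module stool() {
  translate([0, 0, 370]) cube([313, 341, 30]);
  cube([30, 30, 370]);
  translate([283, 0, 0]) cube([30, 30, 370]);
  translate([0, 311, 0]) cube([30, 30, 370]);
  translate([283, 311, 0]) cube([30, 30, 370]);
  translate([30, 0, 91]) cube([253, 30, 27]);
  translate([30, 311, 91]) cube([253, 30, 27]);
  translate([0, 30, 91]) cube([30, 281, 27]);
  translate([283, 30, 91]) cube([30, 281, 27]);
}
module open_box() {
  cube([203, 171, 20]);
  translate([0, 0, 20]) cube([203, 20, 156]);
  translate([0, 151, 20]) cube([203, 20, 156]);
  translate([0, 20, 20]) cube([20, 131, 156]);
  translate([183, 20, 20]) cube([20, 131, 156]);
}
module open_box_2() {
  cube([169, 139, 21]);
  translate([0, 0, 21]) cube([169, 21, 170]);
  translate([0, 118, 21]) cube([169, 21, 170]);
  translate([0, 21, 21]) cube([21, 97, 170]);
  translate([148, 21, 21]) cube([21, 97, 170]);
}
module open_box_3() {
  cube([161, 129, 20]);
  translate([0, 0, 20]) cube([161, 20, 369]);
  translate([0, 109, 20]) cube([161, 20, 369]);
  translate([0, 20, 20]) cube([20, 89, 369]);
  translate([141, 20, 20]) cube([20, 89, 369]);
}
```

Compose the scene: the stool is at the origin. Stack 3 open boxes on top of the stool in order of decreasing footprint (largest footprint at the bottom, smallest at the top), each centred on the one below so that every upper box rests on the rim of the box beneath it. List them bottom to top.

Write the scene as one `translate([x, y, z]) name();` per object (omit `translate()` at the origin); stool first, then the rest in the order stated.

stool();
translate([55, 85, 400]) open_box();
translate([72, 101, 576]) open_box_2();
translate([76, 106, 767]) open_box_3();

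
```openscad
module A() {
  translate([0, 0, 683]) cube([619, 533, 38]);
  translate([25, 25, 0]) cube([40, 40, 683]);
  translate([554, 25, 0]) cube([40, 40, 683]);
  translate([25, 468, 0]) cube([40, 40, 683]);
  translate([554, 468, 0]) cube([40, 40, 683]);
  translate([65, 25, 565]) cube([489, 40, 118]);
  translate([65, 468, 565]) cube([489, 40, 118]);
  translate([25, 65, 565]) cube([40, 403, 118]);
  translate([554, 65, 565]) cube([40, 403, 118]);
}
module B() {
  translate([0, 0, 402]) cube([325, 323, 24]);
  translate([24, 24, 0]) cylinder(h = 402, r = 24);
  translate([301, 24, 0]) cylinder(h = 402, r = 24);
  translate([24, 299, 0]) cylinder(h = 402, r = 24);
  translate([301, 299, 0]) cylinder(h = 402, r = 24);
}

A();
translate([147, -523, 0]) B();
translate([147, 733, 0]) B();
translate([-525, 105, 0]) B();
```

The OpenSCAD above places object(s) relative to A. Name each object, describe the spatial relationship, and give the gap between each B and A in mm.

Each stool's nearest face is 200 mm from the table's bounding box.

A is a table. B is a stool. Three stools sit around the table at the −y, +y, −x sides. The gap between each stool and the table is 200 mm.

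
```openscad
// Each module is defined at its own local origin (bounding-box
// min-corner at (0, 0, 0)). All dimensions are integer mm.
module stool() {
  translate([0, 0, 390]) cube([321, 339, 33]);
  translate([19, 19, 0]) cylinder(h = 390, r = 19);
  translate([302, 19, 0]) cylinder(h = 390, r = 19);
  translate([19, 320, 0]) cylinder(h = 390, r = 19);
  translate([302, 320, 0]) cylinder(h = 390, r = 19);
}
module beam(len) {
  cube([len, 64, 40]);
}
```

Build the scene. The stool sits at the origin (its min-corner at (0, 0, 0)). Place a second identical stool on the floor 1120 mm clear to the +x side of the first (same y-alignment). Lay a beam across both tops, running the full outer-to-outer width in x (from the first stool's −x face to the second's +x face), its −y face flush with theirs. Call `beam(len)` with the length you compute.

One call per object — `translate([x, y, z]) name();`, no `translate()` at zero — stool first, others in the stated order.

stool();
translate([1441, 0, 0]) stool();
translate([0, 0, 423]) beam(1762);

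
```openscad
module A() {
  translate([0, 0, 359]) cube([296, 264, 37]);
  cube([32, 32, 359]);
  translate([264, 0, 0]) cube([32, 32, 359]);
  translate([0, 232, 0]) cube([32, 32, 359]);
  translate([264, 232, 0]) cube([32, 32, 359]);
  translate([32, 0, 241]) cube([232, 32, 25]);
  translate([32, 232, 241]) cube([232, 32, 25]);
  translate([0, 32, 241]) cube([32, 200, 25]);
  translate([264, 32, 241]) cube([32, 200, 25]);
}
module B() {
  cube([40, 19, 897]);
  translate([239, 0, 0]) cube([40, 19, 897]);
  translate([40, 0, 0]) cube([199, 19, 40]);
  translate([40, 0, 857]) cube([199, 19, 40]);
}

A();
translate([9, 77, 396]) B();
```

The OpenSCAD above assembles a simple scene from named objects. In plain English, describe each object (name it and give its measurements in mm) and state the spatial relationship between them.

A is a simple wooden stool: a rectangular seat 296 mm (x) by 264 mm (y), 37 mm thick, top face at z = 396 mm, on four square legs, each 32×32 mm in cross-section. The legs rest on z = 0, each flush with a corner of the seat. Four stretchers, 32 mm wide and 25 mm tall, connect adjacent legs with their undersides at z = 241 mm, each running between the inner faces of the legs it joins and aligned with the legs' outer faces on the other axis.

B is a rectangular picture frame lying in the x–z plane (depth along y). The opening is 199 mm wide (x) by 817 mm tall (z), surrounded by a border 40 mm wide on all four sides. The frame is 19 mm deep and is made of two full-height vertical stiles with two horizontal rails fitted between them.

The picture frame is on top of the stool.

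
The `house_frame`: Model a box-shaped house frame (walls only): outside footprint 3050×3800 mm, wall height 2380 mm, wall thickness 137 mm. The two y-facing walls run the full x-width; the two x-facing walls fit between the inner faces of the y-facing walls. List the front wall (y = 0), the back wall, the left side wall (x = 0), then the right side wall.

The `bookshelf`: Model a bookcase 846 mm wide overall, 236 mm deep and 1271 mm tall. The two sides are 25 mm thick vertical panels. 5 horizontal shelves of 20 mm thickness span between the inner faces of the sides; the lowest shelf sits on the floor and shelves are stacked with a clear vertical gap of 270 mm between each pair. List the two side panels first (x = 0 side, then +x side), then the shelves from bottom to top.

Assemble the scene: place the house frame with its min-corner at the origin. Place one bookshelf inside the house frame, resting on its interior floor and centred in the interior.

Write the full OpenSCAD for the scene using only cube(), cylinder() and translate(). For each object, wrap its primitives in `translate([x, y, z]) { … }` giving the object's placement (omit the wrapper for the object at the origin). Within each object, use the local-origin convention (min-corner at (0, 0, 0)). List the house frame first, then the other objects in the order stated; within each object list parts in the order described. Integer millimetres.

cube([3050, 137, 2380]);
translate([0, 3663, 0]) cube([3050, 137, 2380]);
translate([0, 137, 0]) cube([137, 3526, 2380]);
translate([2913, 137, 0]) cube([137, 3526, 2380]);
translate([1102, 1782, 0]) {
  cube([25, 236, 1271]);
  translate([821, 0, 0]) cube([25, 236, 1271]);
  translate([25, 0, 0]) cube([796, 236, 20]);
  translate([25, 0, 290]) cube([796, 236, 20]);
  translate([25, 0, 580]) cube([796, 236, 20]);
  translate([25, 0, 870]) cube([796, 236, 20]);
  translate([25, 0, 1160]) cube([796, 236, 20]);
}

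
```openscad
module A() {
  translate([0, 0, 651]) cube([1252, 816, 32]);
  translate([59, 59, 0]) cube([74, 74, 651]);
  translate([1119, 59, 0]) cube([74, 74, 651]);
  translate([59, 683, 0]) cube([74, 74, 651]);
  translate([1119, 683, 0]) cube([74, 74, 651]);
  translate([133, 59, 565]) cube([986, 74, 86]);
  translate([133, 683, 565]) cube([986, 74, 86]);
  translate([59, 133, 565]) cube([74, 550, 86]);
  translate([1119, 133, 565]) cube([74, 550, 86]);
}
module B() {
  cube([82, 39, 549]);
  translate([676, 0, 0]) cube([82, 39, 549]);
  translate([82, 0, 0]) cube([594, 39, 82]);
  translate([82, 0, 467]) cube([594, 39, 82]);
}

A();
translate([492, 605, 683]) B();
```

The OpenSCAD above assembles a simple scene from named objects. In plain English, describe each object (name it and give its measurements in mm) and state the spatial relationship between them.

A is a table with a 1252×816 mm rectangular top, 32 mm thick, top surface at z = 683 mm, supported by four 74×74 mm square legs, each inset 59 mm from the nearest pair of top edges, running from the floor. Four apron rails, 74 mm thick and 86 mm tall, run between adjacent legs with their top edges flush with the underside of the top and their outer faces flush with the legs' outer faces.

B is a rectangular picture frame lying in the x–z plane (depth along y). The opening is 594 mm wide (x) by 385 mm tall (z), surrounded by a border 82 mm wide on all four sides. The frame is 39 mm deep and is made of two full-height vertical stiles with two horizontal rails fitted between them.

The picture frame is on top of the table.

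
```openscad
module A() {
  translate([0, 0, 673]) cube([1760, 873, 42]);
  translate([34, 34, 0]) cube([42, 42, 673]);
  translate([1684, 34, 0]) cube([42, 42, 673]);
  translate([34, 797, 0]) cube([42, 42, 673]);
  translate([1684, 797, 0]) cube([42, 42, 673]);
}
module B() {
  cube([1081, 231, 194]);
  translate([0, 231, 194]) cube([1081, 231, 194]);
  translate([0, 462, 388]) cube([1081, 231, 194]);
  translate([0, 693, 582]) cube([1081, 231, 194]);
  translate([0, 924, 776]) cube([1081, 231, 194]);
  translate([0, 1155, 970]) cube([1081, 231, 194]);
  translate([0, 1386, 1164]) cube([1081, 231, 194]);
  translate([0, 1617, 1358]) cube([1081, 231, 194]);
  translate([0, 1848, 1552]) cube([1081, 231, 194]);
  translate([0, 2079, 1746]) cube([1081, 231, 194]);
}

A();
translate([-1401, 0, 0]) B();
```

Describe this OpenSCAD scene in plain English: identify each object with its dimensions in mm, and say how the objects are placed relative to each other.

A is a rectangular dining table. The top is 1760×873×42 mm with its upper surface at z = 715 mm. It stands on four 42×42 mm square legs, each inset 34 mm from the nearest pair of top edges, running from the floor to the underside of the top.

B is a run of 10 identical solid stair steps. Each tread is 1081×231 mm and each step block is 194 mm high. Step 1 rests on the floor; step k is offset from step 1 by (k−1)×231 mm in y and (k−1)×194 mm in z.

The staircase is on the floor beside the table on its −x side.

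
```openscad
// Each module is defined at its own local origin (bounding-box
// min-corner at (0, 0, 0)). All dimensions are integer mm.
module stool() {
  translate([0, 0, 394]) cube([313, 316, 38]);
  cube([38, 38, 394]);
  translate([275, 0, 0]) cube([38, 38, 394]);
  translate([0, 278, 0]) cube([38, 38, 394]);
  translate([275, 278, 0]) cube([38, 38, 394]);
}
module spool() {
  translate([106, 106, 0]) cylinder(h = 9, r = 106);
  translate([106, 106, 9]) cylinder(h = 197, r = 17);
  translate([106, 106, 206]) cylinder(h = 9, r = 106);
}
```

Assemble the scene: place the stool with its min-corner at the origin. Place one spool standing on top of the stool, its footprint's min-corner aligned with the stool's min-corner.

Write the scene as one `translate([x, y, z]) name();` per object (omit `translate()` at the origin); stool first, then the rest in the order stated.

stool();
translate([0, 0, 432]) spool();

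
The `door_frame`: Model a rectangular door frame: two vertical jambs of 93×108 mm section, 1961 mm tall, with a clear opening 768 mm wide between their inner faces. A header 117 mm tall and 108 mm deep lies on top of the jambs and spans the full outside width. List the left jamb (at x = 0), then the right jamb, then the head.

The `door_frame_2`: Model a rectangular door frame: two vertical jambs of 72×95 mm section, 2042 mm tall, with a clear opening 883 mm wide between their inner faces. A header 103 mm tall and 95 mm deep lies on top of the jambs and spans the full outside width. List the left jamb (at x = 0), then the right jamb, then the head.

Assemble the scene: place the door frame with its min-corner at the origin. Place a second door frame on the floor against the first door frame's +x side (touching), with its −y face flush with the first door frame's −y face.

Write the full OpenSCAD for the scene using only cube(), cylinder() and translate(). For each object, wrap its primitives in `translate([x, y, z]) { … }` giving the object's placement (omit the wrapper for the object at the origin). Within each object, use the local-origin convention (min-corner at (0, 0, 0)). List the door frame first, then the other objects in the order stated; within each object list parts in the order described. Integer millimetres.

cube([93, 108, 1961]);
translate([861, 0, 0]) cube([93, 108, 1961]);
translate([0, 0, 1961]) cube([954, 108, 117]);
translate([954, 0, 0]) {
  cube([72, 95, 2042]);
  translate([955, 0, 0]) cube([72, 95, 2042]);
  translate([0, 0, 2042]) cube([1027, 95, 103]);
}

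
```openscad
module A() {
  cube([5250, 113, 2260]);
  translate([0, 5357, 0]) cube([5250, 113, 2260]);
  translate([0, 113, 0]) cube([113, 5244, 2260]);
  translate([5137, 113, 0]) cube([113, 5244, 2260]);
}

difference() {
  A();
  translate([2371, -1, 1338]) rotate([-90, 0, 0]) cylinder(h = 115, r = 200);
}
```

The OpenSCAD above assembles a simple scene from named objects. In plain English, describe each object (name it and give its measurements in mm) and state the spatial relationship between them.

A is a box-shaped house frame (walls only): outside footprint 5250×5470 mm, wall height 2260 mm, wall thickness 113 mm. The two y-facing walls run the full x-width; the two x-facing walls fit between the inner faces of the y-facing walls.

The house frame has a circular hole of radius 200 mm through its front wall, centred at (x = 2371, z = 1338).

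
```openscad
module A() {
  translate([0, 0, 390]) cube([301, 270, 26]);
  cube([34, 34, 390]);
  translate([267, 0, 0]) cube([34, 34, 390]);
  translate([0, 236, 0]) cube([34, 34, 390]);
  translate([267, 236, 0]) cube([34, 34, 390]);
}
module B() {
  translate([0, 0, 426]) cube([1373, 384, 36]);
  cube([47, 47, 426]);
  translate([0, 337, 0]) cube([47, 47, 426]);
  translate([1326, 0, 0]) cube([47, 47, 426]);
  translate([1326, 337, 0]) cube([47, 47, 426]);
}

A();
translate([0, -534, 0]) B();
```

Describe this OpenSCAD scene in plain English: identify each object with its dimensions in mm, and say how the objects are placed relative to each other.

A is a four-legged stool. The seat is 301×270 mm, 26 mm thick, top at z = 416 mm. It stands on four square legs, each 34×34 mm in cross-section, from z = 0 to the seat underside, each flush with a corner of the seat.

B is a long wooden bench with a 1373 mm (x) × 384 mm (y) seat, 36 mm thick, its top surface 462 mm above the floor. Four 47 mm square legs at the seat corners, flush with the edges, run from z = 0 to the seat underside.

The bench is on the floor beside the stool on its −y side.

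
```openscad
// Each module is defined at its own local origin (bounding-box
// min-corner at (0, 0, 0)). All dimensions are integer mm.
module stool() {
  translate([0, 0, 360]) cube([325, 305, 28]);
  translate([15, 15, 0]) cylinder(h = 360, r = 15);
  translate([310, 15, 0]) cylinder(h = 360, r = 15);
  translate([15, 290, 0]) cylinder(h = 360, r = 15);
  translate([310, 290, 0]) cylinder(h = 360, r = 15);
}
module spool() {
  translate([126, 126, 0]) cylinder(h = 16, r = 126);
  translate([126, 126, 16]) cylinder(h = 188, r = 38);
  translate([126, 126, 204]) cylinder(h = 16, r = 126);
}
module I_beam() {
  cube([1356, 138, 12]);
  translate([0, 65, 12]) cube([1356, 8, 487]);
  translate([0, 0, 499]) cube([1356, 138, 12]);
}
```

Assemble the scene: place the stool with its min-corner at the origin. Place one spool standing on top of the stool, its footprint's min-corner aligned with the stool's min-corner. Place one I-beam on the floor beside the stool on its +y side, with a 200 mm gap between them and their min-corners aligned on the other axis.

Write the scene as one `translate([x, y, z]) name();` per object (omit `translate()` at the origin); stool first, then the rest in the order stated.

stool();
translate([0, 0, 388]) spool();
translate([0, 505, 0]) I_beam();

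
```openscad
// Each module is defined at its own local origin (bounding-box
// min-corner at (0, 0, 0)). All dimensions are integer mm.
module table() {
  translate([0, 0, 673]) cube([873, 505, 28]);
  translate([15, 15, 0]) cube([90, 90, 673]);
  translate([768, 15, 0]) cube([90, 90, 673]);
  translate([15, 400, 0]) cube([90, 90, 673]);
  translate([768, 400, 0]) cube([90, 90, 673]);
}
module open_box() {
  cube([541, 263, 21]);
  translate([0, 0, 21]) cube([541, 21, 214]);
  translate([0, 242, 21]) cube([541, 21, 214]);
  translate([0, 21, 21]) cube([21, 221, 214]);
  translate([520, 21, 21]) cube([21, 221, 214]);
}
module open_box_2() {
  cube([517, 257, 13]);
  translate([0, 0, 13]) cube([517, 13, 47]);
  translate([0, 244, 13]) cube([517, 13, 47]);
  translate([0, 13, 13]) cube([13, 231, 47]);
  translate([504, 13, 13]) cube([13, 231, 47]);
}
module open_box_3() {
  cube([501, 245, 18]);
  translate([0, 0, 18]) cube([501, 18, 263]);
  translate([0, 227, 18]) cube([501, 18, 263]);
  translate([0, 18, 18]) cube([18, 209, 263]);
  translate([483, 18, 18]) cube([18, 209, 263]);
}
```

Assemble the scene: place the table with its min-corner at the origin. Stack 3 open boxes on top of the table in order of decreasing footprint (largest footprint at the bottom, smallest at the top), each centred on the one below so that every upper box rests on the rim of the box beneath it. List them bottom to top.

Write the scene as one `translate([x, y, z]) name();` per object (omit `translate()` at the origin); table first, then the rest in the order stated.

table();
translate([166, 121, 701]) open_box();
translate([178, 124, 936]) open_box_2();
translate([186, 130, 996]) open_box_3();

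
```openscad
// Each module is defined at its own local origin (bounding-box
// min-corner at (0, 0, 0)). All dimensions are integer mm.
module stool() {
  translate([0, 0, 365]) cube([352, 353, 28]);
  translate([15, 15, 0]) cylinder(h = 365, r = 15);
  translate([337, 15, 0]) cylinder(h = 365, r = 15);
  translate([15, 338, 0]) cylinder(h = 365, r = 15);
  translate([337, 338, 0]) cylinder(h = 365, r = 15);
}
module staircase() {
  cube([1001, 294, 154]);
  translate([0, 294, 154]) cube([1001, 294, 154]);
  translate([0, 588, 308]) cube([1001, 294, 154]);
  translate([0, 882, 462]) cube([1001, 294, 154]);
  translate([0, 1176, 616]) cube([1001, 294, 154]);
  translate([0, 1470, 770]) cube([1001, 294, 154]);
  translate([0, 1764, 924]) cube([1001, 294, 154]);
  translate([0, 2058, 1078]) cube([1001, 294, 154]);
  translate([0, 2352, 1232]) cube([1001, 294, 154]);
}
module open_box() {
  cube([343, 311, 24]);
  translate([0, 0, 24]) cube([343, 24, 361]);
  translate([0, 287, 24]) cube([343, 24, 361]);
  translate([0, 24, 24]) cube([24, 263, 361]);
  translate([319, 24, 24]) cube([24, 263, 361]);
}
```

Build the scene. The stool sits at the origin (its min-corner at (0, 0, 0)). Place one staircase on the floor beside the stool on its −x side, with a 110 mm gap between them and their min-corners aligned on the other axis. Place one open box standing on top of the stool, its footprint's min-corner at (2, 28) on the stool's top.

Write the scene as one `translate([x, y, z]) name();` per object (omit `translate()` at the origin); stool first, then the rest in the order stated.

stool();
translate([-1111, 0, 0]) staircase();
translate([2, 28, 393]) open_box();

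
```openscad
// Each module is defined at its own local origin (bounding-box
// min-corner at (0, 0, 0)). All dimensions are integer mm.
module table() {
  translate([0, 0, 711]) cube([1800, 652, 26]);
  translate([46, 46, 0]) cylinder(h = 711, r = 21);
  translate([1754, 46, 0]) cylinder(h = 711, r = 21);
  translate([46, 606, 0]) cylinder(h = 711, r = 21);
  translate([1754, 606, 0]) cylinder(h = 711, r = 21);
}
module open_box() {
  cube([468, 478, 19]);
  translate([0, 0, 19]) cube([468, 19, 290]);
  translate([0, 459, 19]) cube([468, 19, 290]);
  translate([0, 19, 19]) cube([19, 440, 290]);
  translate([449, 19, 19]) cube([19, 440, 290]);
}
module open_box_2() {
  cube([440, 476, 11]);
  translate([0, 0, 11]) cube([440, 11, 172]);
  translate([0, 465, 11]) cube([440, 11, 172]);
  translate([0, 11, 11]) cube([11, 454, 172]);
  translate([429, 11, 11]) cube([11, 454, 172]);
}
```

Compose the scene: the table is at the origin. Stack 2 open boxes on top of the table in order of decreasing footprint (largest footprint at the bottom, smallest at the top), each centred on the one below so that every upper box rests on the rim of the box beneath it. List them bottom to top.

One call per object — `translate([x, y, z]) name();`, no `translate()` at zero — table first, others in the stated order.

table();
translate([666, 87, 737]) open_box();
translate([680, 88, 1046]) open_box_2();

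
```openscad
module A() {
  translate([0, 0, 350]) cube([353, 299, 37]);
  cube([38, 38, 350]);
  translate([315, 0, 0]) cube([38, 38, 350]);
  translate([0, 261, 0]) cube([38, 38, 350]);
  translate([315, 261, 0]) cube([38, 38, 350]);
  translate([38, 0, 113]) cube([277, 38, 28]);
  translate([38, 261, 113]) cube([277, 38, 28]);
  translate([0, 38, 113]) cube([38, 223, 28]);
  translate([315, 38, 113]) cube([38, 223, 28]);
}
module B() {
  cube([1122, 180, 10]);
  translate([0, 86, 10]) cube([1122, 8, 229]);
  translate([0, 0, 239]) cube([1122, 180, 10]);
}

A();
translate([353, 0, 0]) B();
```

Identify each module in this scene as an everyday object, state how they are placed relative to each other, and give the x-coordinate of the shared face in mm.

The stool's +x face and the I-beam's −x face are both at x = 353 mm.

A is a stool. B is an I-beam. The I-beam is against the stool's +x side, with their −y faces flush. The x-coordinate of the shared face is 353 mm.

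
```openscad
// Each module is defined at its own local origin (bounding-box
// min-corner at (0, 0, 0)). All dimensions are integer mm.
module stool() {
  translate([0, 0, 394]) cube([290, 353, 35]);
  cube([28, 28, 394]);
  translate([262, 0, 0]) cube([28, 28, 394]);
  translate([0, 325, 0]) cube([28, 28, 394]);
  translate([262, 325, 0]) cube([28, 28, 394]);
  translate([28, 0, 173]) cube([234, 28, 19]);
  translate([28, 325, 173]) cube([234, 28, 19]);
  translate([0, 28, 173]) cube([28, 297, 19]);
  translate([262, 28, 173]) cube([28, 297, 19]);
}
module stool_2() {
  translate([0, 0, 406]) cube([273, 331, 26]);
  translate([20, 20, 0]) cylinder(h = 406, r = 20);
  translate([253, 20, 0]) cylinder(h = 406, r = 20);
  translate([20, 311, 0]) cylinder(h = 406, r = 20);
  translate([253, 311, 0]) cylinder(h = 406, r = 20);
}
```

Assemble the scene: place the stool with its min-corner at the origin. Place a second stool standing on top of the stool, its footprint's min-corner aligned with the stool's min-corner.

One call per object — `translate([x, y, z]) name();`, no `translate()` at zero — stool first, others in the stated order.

stool();
translate([0, 0, 429]) stool_2();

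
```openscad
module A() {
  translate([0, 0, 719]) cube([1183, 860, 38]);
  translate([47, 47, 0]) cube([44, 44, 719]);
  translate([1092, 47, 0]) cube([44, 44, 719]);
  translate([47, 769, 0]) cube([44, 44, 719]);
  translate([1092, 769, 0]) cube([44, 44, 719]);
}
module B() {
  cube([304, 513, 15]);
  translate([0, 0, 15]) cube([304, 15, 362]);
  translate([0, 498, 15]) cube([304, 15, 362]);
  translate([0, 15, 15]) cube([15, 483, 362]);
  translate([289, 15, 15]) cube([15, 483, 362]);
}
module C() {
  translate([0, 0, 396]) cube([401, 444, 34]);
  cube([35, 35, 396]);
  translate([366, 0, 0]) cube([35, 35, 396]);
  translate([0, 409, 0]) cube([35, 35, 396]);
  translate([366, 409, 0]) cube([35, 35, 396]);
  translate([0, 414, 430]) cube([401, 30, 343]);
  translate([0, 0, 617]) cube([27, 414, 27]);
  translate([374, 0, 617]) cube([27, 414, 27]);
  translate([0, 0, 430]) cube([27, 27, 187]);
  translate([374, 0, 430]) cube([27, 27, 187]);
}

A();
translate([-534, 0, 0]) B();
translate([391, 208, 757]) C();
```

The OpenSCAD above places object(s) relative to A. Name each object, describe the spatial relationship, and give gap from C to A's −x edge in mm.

A is a table. B is an open box. C is a chair. The open box is on the floor beside the table on its −x side. The chair is on top of the table, centred. The gap from the chair to the table's −x edge is 391 mm.

The chair's min-x is at 391; the table's min-x is 0; gap = 391 mm.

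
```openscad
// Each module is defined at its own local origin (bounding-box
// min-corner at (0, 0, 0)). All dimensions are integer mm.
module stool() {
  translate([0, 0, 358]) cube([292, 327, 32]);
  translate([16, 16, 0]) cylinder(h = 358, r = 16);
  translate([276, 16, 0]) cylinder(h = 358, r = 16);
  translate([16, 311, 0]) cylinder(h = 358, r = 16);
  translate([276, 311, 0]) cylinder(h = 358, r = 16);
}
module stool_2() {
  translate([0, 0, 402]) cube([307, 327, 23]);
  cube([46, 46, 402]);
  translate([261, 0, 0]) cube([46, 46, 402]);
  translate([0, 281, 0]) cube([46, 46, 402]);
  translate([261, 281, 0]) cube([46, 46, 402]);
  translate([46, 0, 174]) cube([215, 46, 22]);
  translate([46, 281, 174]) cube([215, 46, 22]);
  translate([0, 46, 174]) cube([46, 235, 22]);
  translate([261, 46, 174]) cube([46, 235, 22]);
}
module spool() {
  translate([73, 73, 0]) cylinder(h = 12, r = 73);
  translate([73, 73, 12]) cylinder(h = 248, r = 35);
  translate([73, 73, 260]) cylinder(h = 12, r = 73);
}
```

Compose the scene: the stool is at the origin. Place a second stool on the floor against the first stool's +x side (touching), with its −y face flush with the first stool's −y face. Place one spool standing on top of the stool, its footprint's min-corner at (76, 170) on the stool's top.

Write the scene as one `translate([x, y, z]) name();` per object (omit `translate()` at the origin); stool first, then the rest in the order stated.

stool();
translate([292, 0, 0]) stool_2();
translate([76, 170, 390]) spool();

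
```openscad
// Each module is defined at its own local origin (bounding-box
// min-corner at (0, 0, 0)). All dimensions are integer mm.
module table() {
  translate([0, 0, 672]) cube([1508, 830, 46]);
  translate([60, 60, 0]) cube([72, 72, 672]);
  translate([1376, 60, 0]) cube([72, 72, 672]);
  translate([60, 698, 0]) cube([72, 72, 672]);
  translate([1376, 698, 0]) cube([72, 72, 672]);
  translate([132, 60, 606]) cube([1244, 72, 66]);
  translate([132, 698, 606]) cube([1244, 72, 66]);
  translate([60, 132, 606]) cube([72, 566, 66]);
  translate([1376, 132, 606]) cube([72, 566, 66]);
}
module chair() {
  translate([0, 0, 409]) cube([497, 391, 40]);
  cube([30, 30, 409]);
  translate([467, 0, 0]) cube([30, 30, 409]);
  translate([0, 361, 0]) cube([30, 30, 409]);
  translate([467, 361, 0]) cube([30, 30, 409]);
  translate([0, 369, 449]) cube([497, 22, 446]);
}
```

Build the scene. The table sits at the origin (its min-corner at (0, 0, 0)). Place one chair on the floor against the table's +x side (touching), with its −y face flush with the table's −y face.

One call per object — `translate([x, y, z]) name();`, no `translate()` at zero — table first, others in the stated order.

table();
translate([1508, 0, 0]) chair();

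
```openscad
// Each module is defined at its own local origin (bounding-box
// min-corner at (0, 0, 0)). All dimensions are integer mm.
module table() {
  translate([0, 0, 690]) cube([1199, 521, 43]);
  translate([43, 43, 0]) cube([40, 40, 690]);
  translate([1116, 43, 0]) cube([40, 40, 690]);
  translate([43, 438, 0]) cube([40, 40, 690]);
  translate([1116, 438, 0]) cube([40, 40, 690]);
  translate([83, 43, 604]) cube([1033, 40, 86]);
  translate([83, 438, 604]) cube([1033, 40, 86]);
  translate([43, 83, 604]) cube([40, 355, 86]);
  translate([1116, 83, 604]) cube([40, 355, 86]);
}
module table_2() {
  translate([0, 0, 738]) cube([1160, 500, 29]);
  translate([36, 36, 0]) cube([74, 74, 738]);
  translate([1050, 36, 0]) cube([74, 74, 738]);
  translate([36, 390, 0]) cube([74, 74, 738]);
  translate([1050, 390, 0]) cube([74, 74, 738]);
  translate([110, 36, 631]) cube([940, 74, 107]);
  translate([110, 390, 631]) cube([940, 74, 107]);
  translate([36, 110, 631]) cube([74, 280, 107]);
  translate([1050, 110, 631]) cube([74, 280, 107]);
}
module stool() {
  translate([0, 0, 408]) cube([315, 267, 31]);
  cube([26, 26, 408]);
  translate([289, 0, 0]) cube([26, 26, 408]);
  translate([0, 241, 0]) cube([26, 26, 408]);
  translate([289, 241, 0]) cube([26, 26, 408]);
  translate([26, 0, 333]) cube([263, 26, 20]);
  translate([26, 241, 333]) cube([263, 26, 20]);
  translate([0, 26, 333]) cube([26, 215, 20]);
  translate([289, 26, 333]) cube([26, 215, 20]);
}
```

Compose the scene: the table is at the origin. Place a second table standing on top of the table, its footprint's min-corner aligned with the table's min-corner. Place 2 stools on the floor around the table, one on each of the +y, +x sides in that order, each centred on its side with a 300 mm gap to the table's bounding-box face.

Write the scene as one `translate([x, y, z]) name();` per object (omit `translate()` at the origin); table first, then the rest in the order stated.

table();
translate([0, 0, 733]) table_2();
translate([442, 821, 0]) stool();
translate([1499, 127, 0]) stool();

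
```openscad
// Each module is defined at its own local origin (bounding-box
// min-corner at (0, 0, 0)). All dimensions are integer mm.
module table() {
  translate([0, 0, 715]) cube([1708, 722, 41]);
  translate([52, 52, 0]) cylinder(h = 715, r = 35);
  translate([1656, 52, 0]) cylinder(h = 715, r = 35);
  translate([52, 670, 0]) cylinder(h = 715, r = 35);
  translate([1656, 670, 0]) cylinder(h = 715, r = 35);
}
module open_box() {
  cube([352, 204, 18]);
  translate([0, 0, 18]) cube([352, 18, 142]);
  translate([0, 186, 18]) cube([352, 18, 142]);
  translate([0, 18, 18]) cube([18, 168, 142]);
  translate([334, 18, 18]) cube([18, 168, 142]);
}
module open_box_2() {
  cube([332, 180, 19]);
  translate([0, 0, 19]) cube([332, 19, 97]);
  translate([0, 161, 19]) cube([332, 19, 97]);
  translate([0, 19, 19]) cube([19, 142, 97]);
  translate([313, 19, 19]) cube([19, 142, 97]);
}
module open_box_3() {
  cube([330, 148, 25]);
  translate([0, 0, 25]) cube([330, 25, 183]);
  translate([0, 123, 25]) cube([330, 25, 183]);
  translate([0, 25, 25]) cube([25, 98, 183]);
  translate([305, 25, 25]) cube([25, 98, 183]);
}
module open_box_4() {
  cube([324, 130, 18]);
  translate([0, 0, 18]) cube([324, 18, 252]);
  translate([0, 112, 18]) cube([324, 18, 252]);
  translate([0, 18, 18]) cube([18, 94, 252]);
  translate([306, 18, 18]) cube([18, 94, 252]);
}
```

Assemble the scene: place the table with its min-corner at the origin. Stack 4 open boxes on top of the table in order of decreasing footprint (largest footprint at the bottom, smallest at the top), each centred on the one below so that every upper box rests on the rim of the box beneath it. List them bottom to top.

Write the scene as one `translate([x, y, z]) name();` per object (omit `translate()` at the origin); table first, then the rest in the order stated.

table();
translate([678, 259, 756]) open_box();
translate([688, 271, 916]) open_box_2();
translate([689, 287, 1032]) open_box_3();
translate([692, 296, 1240]) open_box_4();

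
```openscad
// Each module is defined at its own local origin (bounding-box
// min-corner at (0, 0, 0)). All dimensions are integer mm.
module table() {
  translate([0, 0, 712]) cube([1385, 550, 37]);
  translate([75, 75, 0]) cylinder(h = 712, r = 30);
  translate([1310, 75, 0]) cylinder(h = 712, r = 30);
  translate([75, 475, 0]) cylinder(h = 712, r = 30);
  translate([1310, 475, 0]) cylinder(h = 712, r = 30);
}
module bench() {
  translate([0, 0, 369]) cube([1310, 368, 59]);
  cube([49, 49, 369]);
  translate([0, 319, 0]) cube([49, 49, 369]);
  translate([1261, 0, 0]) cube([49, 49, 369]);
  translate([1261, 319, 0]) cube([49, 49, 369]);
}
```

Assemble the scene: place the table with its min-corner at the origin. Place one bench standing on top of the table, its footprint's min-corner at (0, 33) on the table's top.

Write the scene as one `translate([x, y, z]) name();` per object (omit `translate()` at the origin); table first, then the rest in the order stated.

table();
translate([0, 33, 749]) bench();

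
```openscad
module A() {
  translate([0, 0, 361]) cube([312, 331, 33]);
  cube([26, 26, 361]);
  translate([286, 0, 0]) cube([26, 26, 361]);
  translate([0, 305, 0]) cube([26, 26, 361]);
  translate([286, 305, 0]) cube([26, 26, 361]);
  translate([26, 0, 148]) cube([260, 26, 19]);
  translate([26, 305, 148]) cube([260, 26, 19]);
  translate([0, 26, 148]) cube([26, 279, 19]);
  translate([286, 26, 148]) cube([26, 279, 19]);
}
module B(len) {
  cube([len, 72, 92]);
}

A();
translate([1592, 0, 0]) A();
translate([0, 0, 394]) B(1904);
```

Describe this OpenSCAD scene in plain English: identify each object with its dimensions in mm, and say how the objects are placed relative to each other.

A is a simple wooden stool: a rectangular seat 312 mm (x) by 331 mm (y), 33 mm thick, top face at z = 394 mm, on four square legs, each 26×26 mm in cross-section. The legs rest on z = 0, each flush with a corner of the seat. Four stretchers, 26 mm wide and 19 mm tall, connect adjacent legs with their undersides at z = 148 mm, each running between the inner faces of the legs it joins and aligned with the legs' outer faces on the other axis.

B is a rectangular beam 1904 mm long (x), 72 mm deep (y), 92 mm thick (z).

The beam spans the tops of two stools placed 1280 mm apart, resting at z = 394 mm.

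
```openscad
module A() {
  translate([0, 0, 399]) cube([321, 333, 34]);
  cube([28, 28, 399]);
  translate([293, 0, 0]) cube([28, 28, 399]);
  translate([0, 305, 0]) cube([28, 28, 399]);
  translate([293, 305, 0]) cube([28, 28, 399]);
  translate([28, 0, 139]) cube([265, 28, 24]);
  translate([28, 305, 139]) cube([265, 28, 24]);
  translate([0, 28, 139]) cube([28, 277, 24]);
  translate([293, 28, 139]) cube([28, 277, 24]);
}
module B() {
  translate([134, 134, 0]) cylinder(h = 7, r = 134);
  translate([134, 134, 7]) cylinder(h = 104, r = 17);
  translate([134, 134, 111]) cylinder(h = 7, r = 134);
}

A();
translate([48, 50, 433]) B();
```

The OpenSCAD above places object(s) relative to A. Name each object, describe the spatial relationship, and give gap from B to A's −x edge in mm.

A is a stool. B is a spool. The spool is on top of the stool. The gap from the spool to the stool's −x edge is 48 mm.

The spool's min-x is at 48; the stool's min-x is 0; gap = 48 mm.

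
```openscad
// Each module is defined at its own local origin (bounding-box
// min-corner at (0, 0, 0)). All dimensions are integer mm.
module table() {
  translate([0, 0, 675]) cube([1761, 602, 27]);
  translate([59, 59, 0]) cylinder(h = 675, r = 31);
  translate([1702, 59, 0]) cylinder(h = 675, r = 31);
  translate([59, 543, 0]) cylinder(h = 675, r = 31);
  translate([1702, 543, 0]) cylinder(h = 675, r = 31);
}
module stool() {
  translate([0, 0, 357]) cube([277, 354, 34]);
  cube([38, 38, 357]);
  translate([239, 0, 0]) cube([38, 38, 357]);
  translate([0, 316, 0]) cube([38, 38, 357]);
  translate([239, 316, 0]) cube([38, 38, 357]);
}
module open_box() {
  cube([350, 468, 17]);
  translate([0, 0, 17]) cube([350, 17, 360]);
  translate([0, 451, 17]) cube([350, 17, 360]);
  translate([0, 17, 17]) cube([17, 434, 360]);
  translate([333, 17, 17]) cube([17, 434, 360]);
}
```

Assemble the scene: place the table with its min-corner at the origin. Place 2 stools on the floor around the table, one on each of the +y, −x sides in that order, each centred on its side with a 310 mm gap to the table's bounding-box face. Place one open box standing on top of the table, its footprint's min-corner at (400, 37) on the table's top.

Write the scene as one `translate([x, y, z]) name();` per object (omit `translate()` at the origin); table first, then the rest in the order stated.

table();
translate([742, 912, 0]) stool();
translate([-587, 124, 0]) stool();
translate([400, 37, 702]) open_box();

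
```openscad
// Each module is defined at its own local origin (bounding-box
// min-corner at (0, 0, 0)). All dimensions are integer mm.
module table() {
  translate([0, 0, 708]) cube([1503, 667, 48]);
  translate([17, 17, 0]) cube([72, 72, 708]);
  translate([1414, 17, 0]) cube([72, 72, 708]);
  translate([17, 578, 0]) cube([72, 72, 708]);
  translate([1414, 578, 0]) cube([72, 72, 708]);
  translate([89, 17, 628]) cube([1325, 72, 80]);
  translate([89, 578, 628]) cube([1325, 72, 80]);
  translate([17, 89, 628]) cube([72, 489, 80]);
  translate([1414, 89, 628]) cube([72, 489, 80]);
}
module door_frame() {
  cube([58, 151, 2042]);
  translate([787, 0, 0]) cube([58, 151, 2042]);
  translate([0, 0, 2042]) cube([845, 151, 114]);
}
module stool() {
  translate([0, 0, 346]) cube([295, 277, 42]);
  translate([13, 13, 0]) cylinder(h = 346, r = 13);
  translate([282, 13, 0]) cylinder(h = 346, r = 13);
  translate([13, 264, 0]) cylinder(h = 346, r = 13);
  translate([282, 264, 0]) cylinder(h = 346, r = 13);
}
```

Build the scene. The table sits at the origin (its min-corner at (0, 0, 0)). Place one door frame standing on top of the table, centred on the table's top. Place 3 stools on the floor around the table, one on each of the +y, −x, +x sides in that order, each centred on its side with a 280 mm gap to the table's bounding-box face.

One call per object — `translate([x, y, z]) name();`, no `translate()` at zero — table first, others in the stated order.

table();
translate([329, 258, 756]) door_frame();
translate([604, 947, 0]) stool();
translate([-575, 195, 0]) stool();
translate([1783, 195, 0]) stool();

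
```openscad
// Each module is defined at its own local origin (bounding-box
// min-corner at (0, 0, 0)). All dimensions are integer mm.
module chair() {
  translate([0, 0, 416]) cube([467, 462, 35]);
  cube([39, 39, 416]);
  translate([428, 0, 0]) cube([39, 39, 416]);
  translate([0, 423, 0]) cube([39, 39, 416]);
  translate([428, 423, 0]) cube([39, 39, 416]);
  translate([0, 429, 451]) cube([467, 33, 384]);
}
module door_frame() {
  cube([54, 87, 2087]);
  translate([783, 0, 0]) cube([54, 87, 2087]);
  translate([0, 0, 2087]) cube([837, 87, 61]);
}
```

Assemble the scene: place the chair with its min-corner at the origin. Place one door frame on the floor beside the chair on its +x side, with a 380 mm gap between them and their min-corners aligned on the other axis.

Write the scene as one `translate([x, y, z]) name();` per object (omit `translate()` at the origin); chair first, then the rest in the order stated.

chair();
translate([847, 0, 0]) door_frame();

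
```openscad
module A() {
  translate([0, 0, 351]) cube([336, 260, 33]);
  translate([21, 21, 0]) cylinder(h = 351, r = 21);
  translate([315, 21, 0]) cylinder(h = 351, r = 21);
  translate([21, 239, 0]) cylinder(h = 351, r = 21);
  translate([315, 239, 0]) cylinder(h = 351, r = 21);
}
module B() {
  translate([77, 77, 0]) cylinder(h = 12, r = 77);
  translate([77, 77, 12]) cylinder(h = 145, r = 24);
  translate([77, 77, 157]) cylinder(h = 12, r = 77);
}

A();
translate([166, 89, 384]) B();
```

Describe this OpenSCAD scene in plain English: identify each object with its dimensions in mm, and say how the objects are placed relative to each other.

A is a four-legged stool. The seat is a 336×260×33 mm slab whose top surface is at z = 384 mm; four round legs, each 42 mm in diameter, run from the floor (z = 0) to the underside of the seat, each leg's axis is inset half a diameter from the nearest pair of seat edges (so the leg's bounding box is flush with the corner).

B is a spool: two coaxial disc flanges of radius 77 mm and thickness 12 mm, joined by a core cylinder of radius 24 mm and height 145 mm. The lower flange rests on z = 0 and the three cylinders share a vertical axis.

The spool is on top of the stool.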